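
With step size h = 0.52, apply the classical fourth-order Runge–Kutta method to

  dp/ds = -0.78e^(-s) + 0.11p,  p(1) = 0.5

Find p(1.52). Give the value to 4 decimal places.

0.4094

RK4: k1 = f(s_n, p_n); k2 = f(s_n + h/2, p_n + (h/2)·k1); k3 = f(s_n + h/2, p_n + (h/2)·k2); k4 = f(s_n + h, p_n + h·k3); p_{n+1} = p_n + (h/6)·(k1 + 2k2 + 2k3 + k4).
s=1.000000, p=0.500000:
  k1 = f(1.000000, 0.500000) = -0.231946
  k2 = f(1.260000, 0.439694) = -0.172884
  k3 = f(1.260000, 0.455050) = -0.171195
  k4 = f(1.520000, 0.410979) = -0.125388
  p ← 0.500000 + (0.52/6)·(k1 + 2k2 + 2k3 + k4) = 0.409391
p(1.52) ≈ 0.4094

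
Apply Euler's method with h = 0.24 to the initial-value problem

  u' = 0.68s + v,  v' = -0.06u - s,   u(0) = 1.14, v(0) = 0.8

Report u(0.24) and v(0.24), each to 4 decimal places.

1.3320, 0.7836

Euler on (u,v): u_{n+1} = u_n + h·u', v_{n+1} = v_n + h·v'.
0.000000: (1.140000, 0.800000); f=(0.800000, -0.068400) → (1.332000, 0.783584)
(u(0.24), v(0.24)) ≈ (1.3320, 0.7836)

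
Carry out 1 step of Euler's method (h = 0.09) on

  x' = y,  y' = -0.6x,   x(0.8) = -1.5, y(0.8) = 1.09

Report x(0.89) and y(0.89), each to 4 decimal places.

-1.4019, 1.1710

Euler on (x,y): x_{n+1} = x_n + h·x', y_{n+1} = y_n + h·y'.
0.800000: (-1.500000, 1.090000); f=(1.090000, 0.900000) → (-1.401900, 1.171000)
(x(0.89), y(0.89)) ≈ (-1.4019, 1.1710)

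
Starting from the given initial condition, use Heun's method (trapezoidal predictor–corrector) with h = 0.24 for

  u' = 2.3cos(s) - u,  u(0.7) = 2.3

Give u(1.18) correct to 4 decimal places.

Heun: k1 = f(s_n, u_n); k2 = f(s_n + h, u_n + h·k1); u_{n+1} = u_n + (h/2)·(k1 + k2).
s=0.700000, u=2.300000:
  k1 = f(0.700000, 2.300000) = -0.540863
  k2 = f(0.940000, 2.170193) = -0.813680
  u ← 2.300000 + (0.24/2)·(-0.540863 + (-0.813680)) = 2.137455
s=0.940000, u=2.137455:
  k1 = f(0.940000, 2.137455) = -0.780942
  k2 = f(1.180000, 1.950029) = -1.073902
  u ← 2.137455 + (0.24/2)·(-0.780942 + (-1.073902)) = 1.914874
u(1.18) ≈ 1.9149

1.9149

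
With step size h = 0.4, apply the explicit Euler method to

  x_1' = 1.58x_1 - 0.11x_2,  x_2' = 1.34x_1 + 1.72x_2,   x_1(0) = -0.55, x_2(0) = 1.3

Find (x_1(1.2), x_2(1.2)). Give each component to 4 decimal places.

-2.7980, 3.6687

Euler on (x_1,x_2): x_1_{n+1} = x_1_n + h·x_1', x_2_{n+1} = x_2_n + h·x_2'.
0.000000: (-0.550000, 1.300000); f=(-1.012000, 1.499000) → (-0.954800, 1.899600)
0.400000: (-0.954800, 1.899600); f=(-1.717540, 1.987880) → (-1.641816, 2.694752)
0.800000: (-1.641816, 2.694752); f=(-2.890492, 2.434940) → (-2.798013, 3.668728)
(x_1(1.2), x_2(1.2)) ≈ (-2.7980, 3.6687)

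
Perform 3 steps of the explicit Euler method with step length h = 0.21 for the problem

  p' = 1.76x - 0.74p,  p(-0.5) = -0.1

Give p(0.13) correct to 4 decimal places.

Euler: p_{n+1} = p_n + h·f(x_n, p_n).
x=-0.500000, p=-0.100000: f=-0.806000 → p ← -0.100000 + 0.21·(-0.806000) = -0.269260
x=-0.290000, p=-0.269260: f=-0.311148 → p ← -0.269260 + 0.21·(-0.311148) = -0.334601
x=-0.080000, p=-0.334601: f=0.106805 → p ← -0.334601 + 0.21·0.106805 = -0.312172
p(0.13) ≈ -0.3122

-0.3122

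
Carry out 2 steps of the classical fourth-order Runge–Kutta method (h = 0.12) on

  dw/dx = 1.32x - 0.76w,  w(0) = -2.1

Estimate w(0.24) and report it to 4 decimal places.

-1.7141

RK4: k1 = f(x_n, w_n); k2 = f(x_n + h/2, w_n + (h/2)·k1); k3 = f(x_n + h/2, w_n + (h/2)·k2); k4 = f(x_n + h, w_n + h·k3); w_{n+1} = w_n + (h/6)·(k1 + 2k2 + 2k3 + k4).
x=0.000000, w=-2.100000:
  k1 = f(0.000000, -2.100000) = 1.596000
  k2 = f(0.060000, -2.004240) = 1.602422
  k3 = f(0.060000, -2.003855) = 1.602130
  k4 = f(0.120000, -1.907744) = 1.608286
  w ← -2.100000 + (0.12/6)·(k1 + 2k2 + 2k3 + k4) = -1.907732
x=0.120000, w=-1.907732:
  k1 = f(0.120000, -1.907732) = 1.608276
  k2 = f(0.180000, -1.811236) = 1.614139
  k3 = f(0.180000, -1.810884) = 1.613872
  k4 = f(0.240000, -1.714068) = 1.619491
  w ← -1.907732 + (0.12/6)·(k1 + 2k2 + 2k3 + k4) = -1.714056
w(0.24) ≈ -1.7141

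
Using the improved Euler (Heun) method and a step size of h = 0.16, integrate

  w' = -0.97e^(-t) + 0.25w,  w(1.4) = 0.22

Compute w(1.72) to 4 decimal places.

0.1698

Heun: k1 = f(t_n, w_n); k2 = f(t_n + h, w_n + h·k1); w_{n+1} = w_n + (h/2)·(k1 + k2).
t=1.400000, w=0.220000:
  k1 = f(1.400000, 0.220000) = -0.184199
  k2 = f(1.560000, 0.190528) = -0.156200
  w ← 0.220000 + (0.16/2)·(-0.184199 + (-0.156200)) = 0.192768
t=1.560000, w=0.192768:
  k1 = f(1.560000, 0.192768) = -0.155640
  k2 = f(1.720000, 0.167866) = -0.131728
  w ← 0.192768 + (0.16/2)·(-0.155640 + (-0.131728)) = 0.169779
w(1.72) ≈ 0.1698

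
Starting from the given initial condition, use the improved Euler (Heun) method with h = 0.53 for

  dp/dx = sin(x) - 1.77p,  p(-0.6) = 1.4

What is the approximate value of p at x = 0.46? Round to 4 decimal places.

0.4552

Heun: k1 = f(x_n, p_n); k2 = f(x_n + h, p_n + h·k1); p_{n+1} = p_n + (h/2)·(k1 + k2).
x=-0.600000, p=1.400000:
  k1 = f(-0.600000, 1.400000) = -3.042642
  k2 = f(-0.070000, -0.212601) = 0.306360
  p ← 1.400000 + (0.53/2)·(-3.042642 + 0.306360) = 0.674885
x=-0.070000, p=0.674885:
  k1 = f(-0.070000, 0.674885) = -1.264490
  k2 = f(0.460000, 0.004706) = 0.435619
  p ← 0.674885 + (0.53/2)·(-1.264490 + 0.435619) = 0.455234
p(0.46) ≈ 0.4552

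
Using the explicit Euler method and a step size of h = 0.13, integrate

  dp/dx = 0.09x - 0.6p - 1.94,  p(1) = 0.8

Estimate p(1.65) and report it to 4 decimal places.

-0.4819

Euler: p_{n+1} = p_n + h·f(x_n, p_n).
x=1.000000, p=0.800000: f=-2.330000 → p ← 0.800000 + 0.13·(-2.330000) = 0.497100
x=1.130000, p=0.497100: f=-2.136560 → p ← 0.497100 + 0.13·(-2.136560) = 0.219347
x=1.260000, p=0.219347: f=-1.958208 → p ← 0.219347 + 0.13·(-1.958208) = -0.035220
x=1.390000, p=-0.035220: f=-1.793768 → p ← -0.035220 + 0.13·(-1.793768) = -0.268410
x=1.520000, p=-0.268410: f=-1.642154 → p ← -0.268410 + 0.13·(-1.642154) = -0.481890
p(1.65) ≈ -0.4819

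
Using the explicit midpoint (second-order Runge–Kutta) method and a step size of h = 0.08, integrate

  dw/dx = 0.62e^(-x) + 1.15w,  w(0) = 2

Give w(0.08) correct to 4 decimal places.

Midpoint: k1 = f(x_n, w_n); k2 = f(x_n + h/2, w_n + (h/2)·k1); w_{n+1} = w_n + h·k2.
x=0.000000, w=2.000000:
  k1 = f(0.000000, 2.000000) = 2.920000
  k2 = f(0.040000, 2.116800) = 3.030009
  w ← 2.000000 + 0.08·3.030009 = 2.242401
w(0.08) ≈ 2.2424

2.2424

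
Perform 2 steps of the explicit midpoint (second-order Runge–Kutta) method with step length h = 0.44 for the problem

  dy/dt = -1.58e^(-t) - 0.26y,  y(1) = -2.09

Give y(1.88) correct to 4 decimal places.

Midpoint: k1 = f(t_n, y_n); k2 = f(t_n + h/2, y_n + (h/2)·k1); y_{n+1} = y_n + h·k2.
t=1.000000, y=-2.090000:
  k1 = f(1.000000, -2.090000) = -0.037850
  k2 = f(1.220000, -2.098327) = 0.079101
  y ← -2.090000 + 0.44·0.079101 = -2.055195
t=1.440000, y=-2.055195:
  k1 = f(1.440000, -2.055195) = 0.160005
  k2 = f(1.660000, -2.019994) = 0.224779
  y ← -2.055195 + 0.44·0.224779 = -1.956293
y(1.88) ≈ -1.9563

-1.9563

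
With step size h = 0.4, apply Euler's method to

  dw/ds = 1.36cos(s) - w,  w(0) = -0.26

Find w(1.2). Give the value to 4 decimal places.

Euler: w_{n+1} = w_n + h·f(s_n, w_n).
s=0.000000, w=-0.260000: f=1.620000 → w ← -0.260000 + 0.4·1.620000 = 0.388000
s=0.400000, w=0.388000: f=0.864643 → w ← 0.388000 + 0.4·0.864643 = 0.733857
s=0.800000, w=0.733857: f=0.213664 → w ← 0.733857 + 0.4·0.213664 = 0.819323
w(1.2) ≈ 0.8193

0.8193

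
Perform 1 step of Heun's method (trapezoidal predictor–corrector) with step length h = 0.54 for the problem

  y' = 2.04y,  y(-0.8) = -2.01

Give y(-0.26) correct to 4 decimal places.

Heun: k1 = f(x_n, y_n); k2 = f(x_n + h, y_n + h·k1); y_{n+1} = y_n + (h/2)·(k1 + k2).
x=-0.800000, y=-2.010000:
  k1 = f(-0.800000, -2.010000) = -4.100400
  k2 = f(-0.260000, -4.224216) = -8.617401
  y ← -2.010000 + (0.54/2)·(-4.100400 + (-8.617401)) = -5.443806
y(-0.26) ≈ -5.4438

-5.4438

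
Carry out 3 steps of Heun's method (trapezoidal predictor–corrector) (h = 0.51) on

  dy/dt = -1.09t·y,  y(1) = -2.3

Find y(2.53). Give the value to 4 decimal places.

Heun: k1 = f(t_n, y_n); k2 = f(t_n + h, y_n + h·k1); y_{n+1} = y_n + (h/2)·(k1 + k2).
t=1.000000, y=-2.300000:
  k1 = f(1.000000, -2.300000) = 2.507000
  k2 = f(1.510000, -1.021430) = 1.681172
  y ← -2.300000 + (0.51/2)·(2.507000 + 1.681172) = -1.232016
t=1.510000, y=-1.232016:
  k1 = f(1.510000, -1.232016) = 2.027776
  k2 = f(2.020000, -0.197851) = 0.435628
  y ← -1.232016 + (0.51/2)·(2.027776 + 0.435628) = -0.603848
t=2.020000, y=-0.603848:
  k1 = f(2.020000, -0.603848) = 1.329553
  k2 = f(2.530000, 0.074224) = -0.204687
  y ← -0.603848 + (0.51/2)·(1.329553 + (-0.204687)) = -0.317007
y(2.53) ≈ -0.3170

-0.3170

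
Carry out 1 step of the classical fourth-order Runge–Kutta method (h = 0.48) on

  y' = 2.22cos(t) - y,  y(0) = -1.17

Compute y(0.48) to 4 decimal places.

RK4: k1 = f(t_n, y_n); k2 = f(t_n + h/2, y_n + (h/2)·k1); k3 = f(t_n + h/2, y_n + (h/2)·k2); k4 = f(t_n + h, y_n + h·k3); y_{n+1} = y_n + (h/6)·(k1 + 2k2 + 2k3 + k4).
t=0.000000, y=-1.170000:
  k1 = f(0.000000, -1.170000) = 3.390000
  k2 = f(0.240000, -0.356400) = 2.512770
  k3 = f(0.240000, -0.566935) = 2.723305
  k4 = f(0.480000, 0.137187) = 1.831942
  y ← -1.170000 + (0.48/6)·(k1 + 2k2 + 2k3 + k4) = 0.085527
y(0.48) ≈ 0.0855

0.0855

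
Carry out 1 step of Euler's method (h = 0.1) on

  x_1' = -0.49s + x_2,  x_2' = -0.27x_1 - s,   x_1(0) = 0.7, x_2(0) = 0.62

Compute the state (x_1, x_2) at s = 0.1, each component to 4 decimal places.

0.7620, 0.6011

Euler on (x_1,x_2): x_1_{n+1} = x_1_n + h·x_1', x_2_{n+1} = x_2_n + h·x_2'.
0.000000: (0.700000, 0.620000); f=(0.620000, -0.189000) → (0.762000, 0.601100)
(x_1(0.1), x_2(0.1)) ≈ (0.7620, 0.6011)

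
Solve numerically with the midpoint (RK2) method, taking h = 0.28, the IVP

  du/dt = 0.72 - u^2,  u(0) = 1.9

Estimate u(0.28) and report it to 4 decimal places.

Midpoint: k1 = f(t_n, u_n); k2 = f(t_n + h/2, u_n + (h/2)·k1); u_{n+1} = u_n + h·k2.
t=0.000000, u=1.900000:
  k1 = f(0.000000, 1.900000) = -2.890000
  k2 = f(0.140000, 1.495400) = -1.516221
  u ← 1.900000 + 0.28·(-1.516221) = 1.475458
u(0.28) ≈ 1.4755

1.4755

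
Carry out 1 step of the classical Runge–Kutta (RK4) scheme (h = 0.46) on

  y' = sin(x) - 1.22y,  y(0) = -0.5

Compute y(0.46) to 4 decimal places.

RK4: k1 = f(x_n, y_n); k2 = f(x_n + h/2, y_n + (h/2)·k1); k3 = f(x_n + h/2, y_n + (h/2)·k2); k4 = f(x_n + h, y_n + h·k3); y_{n+1} = y_n + (h/6)·(k1 + 2k2 + 2k3 + k4).
x=0.000000, y=-0.500000:
  k1 = f(0.000000, -0.500000) = 0.610000
  k2 = f(0.230000, -0.359700) = 0.666812
  k3 = f(0.230000, -0.346633) = 0.650870
  k4 = f(0.460000, -0.200600) = 0.688680
  y ← -0.500000 + (0.46/6)·(k1 + 2k2 + 2k3 + k4) = -0.198390
y(0.46) ≈ -0.1984

-0.1984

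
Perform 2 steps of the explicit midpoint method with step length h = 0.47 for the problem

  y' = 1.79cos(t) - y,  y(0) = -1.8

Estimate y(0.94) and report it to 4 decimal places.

0.1235

Midpoint: k1 = f(t_n, y_n); k2 = f(t_n + h/2, y_n + (h/2)·k1); y_{n+1} = y_n + h·k2.
t=0.000000, y=-1.800000:
  k1 = f(0.000000, -1.800000) = 3.590000
  k2 = f(0.235000, -0.956350) = 2.697151
  y ← -1.800000 + 0.47·2.697151 = -0.532339
t=0.470000, y=-0.532339:
  k1 = f(0.470000, -0.532339) = 2.128246
  k2 = f(0.705000, -0.032201) = 1.395486
  y ← -0.532339 + 0.47·1.395486 = 0.123539
y(0.94) ≈ 0.1235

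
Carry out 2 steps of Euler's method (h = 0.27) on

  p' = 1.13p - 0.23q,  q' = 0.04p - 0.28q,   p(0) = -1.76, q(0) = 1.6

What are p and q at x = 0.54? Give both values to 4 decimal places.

Euler on (p,q): p_{n+1} = p_n + h·p', q_{n+1} = q_n + h·q'.
0.000000: (-1.760000, 1.600000); f=(-2.356800, -0.518400) → (-2.396336, 1.460032)
0.270000: (-2.396336, 1.460032); f=(-3.043667, -0.504662) → (-3.218126, 1.323773)
(p(0.54), q(0.54)) ≈ (-3.2181, 1.3238)

-3.2181, 1.3238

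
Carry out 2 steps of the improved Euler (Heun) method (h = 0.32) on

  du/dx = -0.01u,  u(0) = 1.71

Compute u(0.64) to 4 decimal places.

Heun: k1 = f(x_n, u_n); k2 = f(x_n + h, u_n + h·k1); u_{n+1} = u_n + (h/2)·(k1 + k2).
x=0.000000, u=1.710000:
  k1 = f(0.000000, 1.710000) = -0.017100
  k2 = f(0.320000, 1.704528) = -0.017045
  u ← 1.710000 + (0.32/2)·(-0.017100 + (-0.017045)) = 1.704537
x=0.320000, u=1.704537:
  k1 = f(0.320000, 1.704537) = -0.017045
  k2 = f(0.640000, 1.699082) = -0.016991
  u ← 1.704537 + (0.32/2)·(-0.017045 + (-0.016991)) = 1.699091
u(0.64) ≈ 1.6991

1.6991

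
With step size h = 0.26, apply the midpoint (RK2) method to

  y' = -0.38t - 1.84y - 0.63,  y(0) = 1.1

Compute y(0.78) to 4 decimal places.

Midpoint: k1 = f(t_n, y_n); k2 = f(t_n + h/2, y_n + (h/2)·k1); y_{n+1} = y_n + h·k2.
t=0.000000, y=1.100000:
  k1 = f(0.000000, 1.100000) = -2.654000
  k2 = f(0.130000, 0.754980) = -2.068563
  y ← 1.100000 + 0.26·(-2.068563) = 0.562174
t=0.260000, y=0.562174:
  k1 = f(0.260000, 0.562174) = -1.763199
  k2 = f(0.390000, 0.332958) = -1.390842
  y ← 0.562174 + 0.26·(-1.390842) = 0.200555
t=0.520000, y=0.200555:
  k1 = f(0.520000, 0.200555) = -1.196621
  k2 = f(0.650000, 0.044994) = -0.959789
  y ← 0.200555 + 0.26·(-0.959789) = -0.048990
y(0.78) ≈ -0.0490

-0.0490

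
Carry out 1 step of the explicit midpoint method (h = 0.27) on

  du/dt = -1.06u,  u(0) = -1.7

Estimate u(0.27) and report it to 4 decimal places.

Midpoint: k1 = f(t_n, u_n); k2 = f(t_n + h/2, u_n + (h/2)·k1); u_{n+1} = u_n + h·k2.
t=0.000000, u=-1.700000:
  k1 = f(0.000000, -1.700000) = 1.802000
  k2 = f(0.135000, -1.456730) = 1.544134
  u ← -1.700000 + 0.27·1.544134 = -1.283084
u(0.27) ≈ -1.2831

-1.2831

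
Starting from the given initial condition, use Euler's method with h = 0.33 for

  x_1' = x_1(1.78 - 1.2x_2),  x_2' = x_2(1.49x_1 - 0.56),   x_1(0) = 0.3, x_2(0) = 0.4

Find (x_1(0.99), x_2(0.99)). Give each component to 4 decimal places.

0.8802, 0.4416

Euler on (x_1,x_2): x_1_{n+1} = x_1_n + h·x_1', x_2_{n+1} = x_2_n + h·x_2'.
0.000000: (0.300000, 0.400000); f=(0.390000, -0.045200) → (0.428700, 0.385084)
0.330000: (0.428700, 0.385084); f=(0.564983, 0.030330) → (0.615145, 0.395093)
0.660000: (0.615145, 0.395093); f=(0.803310, 0.140876) → (0.880237, 0.441582)
(x_1(0.99), x_2(0.99)) ≈ (0.8802, 0.4416)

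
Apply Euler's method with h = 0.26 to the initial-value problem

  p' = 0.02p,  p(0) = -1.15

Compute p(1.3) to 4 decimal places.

-1.1802

Euler: p_{n+1} = p_n + h·f(s_n, p_n).
s=0.000000, p=-1.150000: f=-0.023000 → p ← -1.150000 + 0.26·(-0.023000) = -1.155980
s=0.260000, p=-1.155980: f=-0.023120 → p ← -1.155980 + 0.26·(-0.023120) = -1.161991
s=0.520000, p=-1.161991: f=-0.023240 → p ← -1.161991 + 0.26·(-0.023240) = -1.168033
s=0.780000, p=-1.168033: f=-0.023361 → p ← -1.168033 + 0.26·(-0.023361) = -1.174107
s=1.040000, p=-1.174107: f=-0.023482 → p ← -1.174107 + 0.26·(-0.023482) = -1.180213
p(1.3) ≈ -1.1802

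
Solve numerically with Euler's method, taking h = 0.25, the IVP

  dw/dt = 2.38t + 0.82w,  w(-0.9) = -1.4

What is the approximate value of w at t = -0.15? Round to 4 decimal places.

Euler: w_{n+1} = w_n + h·f(t_n, w_n).
t=-0.900000, w=-1.400000: f=-3.290000 → w ← -1.400000 + 0.25·(-3.290000) = -2.222500
t=-0.650000, w=-2.222500: f=-3.369450 → w ← -2.222500 + 0.25·(-3.369450) = -3.064863
t=-0.400000, w=-3.064863: f=-3.465187 → w ← -3.064863 + 0.25·(-3.465187) = -3.931159
w(-0.15) ≈ -3.9312

-3.9312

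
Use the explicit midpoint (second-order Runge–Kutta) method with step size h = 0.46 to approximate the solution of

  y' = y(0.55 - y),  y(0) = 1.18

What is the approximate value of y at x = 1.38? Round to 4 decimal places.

Midpoint: k1 = f(x_n, y_n); k2 = f(x_n + h/2, y_n + (h/2)·k1); y_{n+1} = y_n + h·k2.
x=0.000000, y=1.180000:
  k1 = f(0.000000, 1.180000) = -0.743400
  k2 = f(0.230000, 1.009018) = -0.463157
  y ← 1.180000 + 0.46·(-0.463157) = 0.966948
x=0.460000, y=0.966948:
  k1 = f(0.460000, 0.966948) = -0.403166
  k2 = f(0.690000, 0.874219) = -0.283439
  y ← 0.966948 + 0.46·(-0.283439) = 0.836566
x=0.920000, y=0.836566:
  k1 = f(0.920000, 0.836566) = -0.239731
  k2 = f(1.150000, 0.781428) = -0.180844
  y ← 0.836566 + 0.46·(-0.180844) = 0.753378
y(1.38) ≈ 0.7534

0.7534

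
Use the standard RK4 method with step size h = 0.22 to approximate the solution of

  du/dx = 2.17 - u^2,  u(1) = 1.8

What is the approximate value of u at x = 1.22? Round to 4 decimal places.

1.6359

RK4: k1 = f(x_n, u_n); k2 = f(x_n + h/2, u_n + (h/2)·k1); k3 = f(x_n + h/2, u_n + (h/2)·k2); k4 = f(x_n + h, u_n + h·k3); u_{n+1} = u_n + (h/6)·(k1 + 2k2 + 2k3 + k4).
x=1.000000, u=1.800000:
  k1 = f(1.000000, 1.800000) = -1.070000
  k2 = f(1.110000, 1.682300) = -0.660133
  k3 = f(1.110000, 1.727385) = -0.813860
  k4 = f(1.220000, 1.620951) = -0.457481
  u ← 1.800000 + (0.22/6)·(k1 + 2k2 + 2k3 + k4) = 1.635899
u(1.22) ≈ 1.6359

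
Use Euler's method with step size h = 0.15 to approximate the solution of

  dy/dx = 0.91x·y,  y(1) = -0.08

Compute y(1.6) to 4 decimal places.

Euler: y_{n+1} = y_n + h·f(x_n, y_n).
x=1.000000, y=-0.080000: f=-0.072800 → y ← -0.080000 + 0.15·(-0.072800) = -0.090920
x=1.150000, y=-0.090920: f=-0.095148 → y ← -0.090920 + 0.15·(-0.095148) = -0.105192
x=1.300000, y=-0.105192: f=-0.124442 → y ← -0.105192 + 0.15·(-0.124442) = -0.123859
x=1.450000, y=-0.123859: f=-0.163431 → y ← -0.123859 + 0.15·(-0.163431) = -0.148373
y(1.6) ≈ -0.1484

-0.1484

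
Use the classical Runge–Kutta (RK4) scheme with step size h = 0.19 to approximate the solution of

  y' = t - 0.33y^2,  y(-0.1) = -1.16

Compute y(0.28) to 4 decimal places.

RK4: k1 = f(t_n, y_n); k2 = f(t_n + h/2, y_n + (h/2)·k1); k3 = f(t_n + h/2, y_n + (h/2)·k2); k4 = f(t_n + h, y_n + h·k3); y_{n+1} = y_n + (h/6)·(k1 + 2k2 + 2k3 + k4).
t=-0.100000, y=-1.160000:
  k1 = f(-0.100000, -1.160000) = -0.544048
  k2 = f(-0.005000, -1.211685) = -0.489499
  k3 = f(-0.005000, -1.206502) = -0.485364
  k4 = f(0.090000, -1.252219) = -0.427457
  y ← -1.160000 + (0.19/6)·(k1 + 2k2 + 2k3 + k4) = -1.252506
t=0.090000, y=-1.252506:
  k1 = f(0.090000, -1.252506) = -0.427694
  k2 = f(0.185000, -1.293137) = -0.366827
  k3 = f(0.185000, -1.287354) = -0.361903
  k4 = f(0.280000, -1.321267) = -0.296096
  y ← -1.252506 + (0.19/6)·(k1 + 2k2 + 2k3 + k4) = -1.321579
y(0.28) ≈ -1.3216

-1.3216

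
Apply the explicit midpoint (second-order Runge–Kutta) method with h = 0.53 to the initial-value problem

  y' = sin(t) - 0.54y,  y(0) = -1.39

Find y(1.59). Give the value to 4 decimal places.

0.1860

Midpoint: k1 = f(t_n, y_n); k2 = f(t_n + h/2, y_n + (h/2)·k1); y_{n+1} = y_n + h·k2.
t=0.000000, y=-1.390000:
  k1 = f(0.000000, -1.390000) = 0.750600
  k2 = f(0.265000, -1.191091) = 0.905098
  y ← -1.390000 + 0.53·0.905098 = -0.910298
t=0.530000, y=-0.910298:
  k1 = f(0.530000, -0.910298) = 0.997094
  k2 = f(0.795000, -0.646068) = 1.062740
  y ← -0.910298 + 0.53·1.062740 = -0.347046
t=1.060000, y=-0.347046:
  k1 = f(1.060000, -0.347046) = 1.059760
  k2 = f(1.325000, -0.066209) = 1.005697
  y ← -0.347046 + 0.53·1.005697 = 0.185974
y(1.59) ≈ 0.1860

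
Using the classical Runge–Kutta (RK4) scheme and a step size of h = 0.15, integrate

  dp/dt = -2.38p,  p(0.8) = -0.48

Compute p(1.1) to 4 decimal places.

-0.2351

RK4: k1 = f(t_n, p_n); k2 = f(t_n + h/2, p_n + (h/2)·k1); k3 = f(t_n + h/2, p_n + (h/2)·k2); k4 = f(t_n + h, p_n + h·k3); p_{n+1} = p_n + (h/6)·(k1 + 2k2 + 2k3 + k4).
t=0.800000, p=-0.480000:
  k1 = f(0.800000, -0.480000) = 1.142400
  k2 = f(0.875000, -0.394320) = 0.938482
  k3 = f(0.875000, -0.409614) = 0.974881
  k4 = f(0.950000, -0.333768) = 0.794367
  p ← -0.480000 + (0.15/6)·(k1 + 2k2 + 2k3 + k4) = -0.335913
t=0.950000, p=-0.335913:
  k1 = f(0.950000, -0.335913) = 0.799472
  k2 = f(1.025000, -0.275952) = 0.656766
  k3 = f(1.025000, -0.286655) = 0.682239
  k4 = f(1.100000, -0.233577) = 0.555913
  p ← -0.335913 + (0.15/6)·(k1 + 2k2 + 2k3 + k4) = -0.235078
p(1.1) ≈ -0.2351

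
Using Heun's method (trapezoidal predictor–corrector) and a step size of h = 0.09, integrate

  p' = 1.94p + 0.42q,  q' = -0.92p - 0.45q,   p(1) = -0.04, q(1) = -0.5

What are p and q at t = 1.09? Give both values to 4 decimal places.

Heun on (p,q): k1 = f(t_n, state_n); k2 = f(t_n + h, state_n + h·k1); state_{n+1} = state_n + (h/2)·(k1 + k2).
1.000000: (-0.040000, -0.500000)
  k1 = (-0.287600, 0.261800)
  predictor → (-0.065884, -0.476438)
  k2 = (-0.327919, 0.275010)
  → (-0.067698, -0.475844)
(p(1.09), q(1.09)) ≈ (-0.0677, -0.4758)

-0.0677, -0.4758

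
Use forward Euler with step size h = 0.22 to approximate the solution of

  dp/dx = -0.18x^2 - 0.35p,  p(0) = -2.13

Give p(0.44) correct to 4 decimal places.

Euler: p_{n+1} = p_n + h·f(x_n, p_n).
x=0.000000, p=-2.130000: f=0.745500 → p ← -2.130000 + 0.22·0.745500 = -1.965990
x=0.220000, p=-1.965990: f=0.679384 → p ← -1.965990 + 0.22·0.679384 = -1.816525
p(0.44) ≈ -1.8165

-1.8165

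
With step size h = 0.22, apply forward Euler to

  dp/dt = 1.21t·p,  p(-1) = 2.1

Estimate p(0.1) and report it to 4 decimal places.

Euler: p_{n+1} = p_n + h·f(t_n, p_n).
t=-1.000000, p=2.100000: f=-2.541000 → p ← 2.100000 + 0.22·(-2.541000) = 1.540980
t=-0.780000, p=1.540980: f=-1.454377 → p ← 1.540980 + 0.22·(-1.454377) = 1.221017
t=-0.560000, p=1.221017: f=-0.827361 → p ← 1.221017 + 0.22·(-0.827361) = 1.038998
t=-0.340000, p=1.038998: f=-0.427444 → p ← 1.038998 + 0.22·(-0.427444) = 0.944960
t=-0.120000, p=0.944960: f=-0.137208 → p ← 0.944960 + 0.22·(-0.137208) = 0.914774
p(0.1) ≈ 0.9148

0.9148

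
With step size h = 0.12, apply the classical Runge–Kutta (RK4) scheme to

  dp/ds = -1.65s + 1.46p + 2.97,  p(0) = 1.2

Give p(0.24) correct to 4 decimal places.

2.5036

RK4: k1 = f(s_n, p_n); k2 = f(s_n + h/2, p_n + (h/2)·k1); k3 = f(s_n + h/2, p_n + (h/2)·k2); k4 = f(s_n + h, p_n + h·k3); p_{n+1} = p_n + (h/6)·(k1 + 2k2 + 2k3 + k4).
s=0.000000, p=1.200000:
  k1 = f(0.000000, 1.200000) = 4.722000
  k2 = f(0.060000, 1.483320) = 5.036647
  k3 = f(0.060000, 1.502199) = 5.064210
  k4 = f(0.120000, 1.807705) = 5.411250
  p ← 1.200000 + (0.12/6)·(k1 + 2k2 + 2k3 + k4) = 1.806699
s=0.120000, p=1.806699:
  k1 = f(0.120000, 1.806699) = 5.409781
  k2 = f(0.180000, 2.131286) = 5.784678
  k3 = f(0.180000, 2.153780) = 5.817519
  k4 = f(0.240000, 2.504802) = 6.231010
  p ← 1.806699 + (0.12/6)·(k1 + 2k2 + 2k3 + k4) = 2.503603
p(0.24) ≈ 2.5036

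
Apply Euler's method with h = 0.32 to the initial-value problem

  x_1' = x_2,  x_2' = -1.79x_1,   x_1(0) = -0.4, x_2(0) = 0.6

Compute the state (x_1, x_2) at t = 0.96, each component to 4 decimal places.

0.3608, 0.9154

Euler on (x_1,x_2): x_1_{n+1} = x_1_n + h·x_1', x_2_{n+1} = x_2_n + h·x_2'.
0.000000: (-0.400000, 0.600000); f=(0.600000, 0.716000) → (-0.208000, 0.829120)
0.320000: (-0.208000, 0.829120); f=(0.829120, 0.372320) → (0.057318, 0.948262)
0.640000: (0.057318, 0.948262); f=(0.948262, -0.102600) → (0.360762, 0.915430)
(x_1(0.96), x_2(0.96)) ≈ (0.3608, 0.9154)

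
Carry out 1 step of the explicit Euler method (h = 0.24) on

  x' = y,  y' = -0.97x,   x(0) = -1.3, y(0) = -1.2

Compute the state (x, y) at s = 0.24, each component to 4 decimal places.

Euler on (x,y): x_{n+1} = x_n + h·x', y_{n+1} = y_n + h·y'.
0.000000: (-1.300000, -1.200000); f=(-1.200000, 1.261000) → (-1.588000, -0.897360)
(x(0.24), y(0.24)) ≈ (-1.5880, -0.8974)

-1.5880, -0.8974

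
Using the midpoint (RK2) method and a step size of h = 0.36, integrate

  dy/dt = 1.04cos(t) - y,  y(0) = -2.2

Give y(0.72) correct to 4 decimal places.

-0.6227

Midpoint: k1 = f(t_n, y_n); k2 = f(t_n + h/2, y_n + (h/2)·k1); y_{n+1} = y_n + h·k2.
t=0.000000, y=-2.200000:
  k1 = f(0.000000, -2.200000) = 3.240000
  k2 = f(0.180000, -1.616800) = 2.639997
  y ← -2.200000 + 0.36·2.639997 = -1.249601
t=0.360000, y=-1.249601:
  k1 = f(0.360000, -1.249601) = 2.222934
  k2 = f(0.540000, -0.849473) = 1.741490
  y ← -1.249601 + 0.36·1.741490 = -0.622665
y(0.72) ≈ -0.6227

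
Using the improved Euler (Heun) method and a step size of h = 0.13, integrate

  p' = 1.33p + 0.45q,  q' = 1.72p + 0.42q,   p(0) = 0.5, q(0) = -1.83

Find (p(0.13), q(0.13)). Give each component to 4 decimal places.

0.4780, -1.8201

Heun on (p,q): k1 = f(t_n, state_n); k2 = f(t_n + h, state_n + h·k1); state_{n+1} = state_n + (h/2)·(k1 + k2).
0.000000: (0.500000, -1.830000)
  k1 = (-0.158500, 0.091400)
  predictor → (0.479395, -1.818118)
  k2 = (-0.180558, 0.060950)
  → (0.477961, -1.820097)
(p(0.13), q(0.13)) ≈ (0.4780, -1.8201)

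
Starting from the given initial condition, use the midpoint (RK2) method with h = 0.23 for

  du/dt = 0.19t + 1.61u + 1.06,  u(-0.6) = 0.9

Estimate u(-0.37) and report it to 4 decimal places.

Midpoint: k1 = f(t_n, u_n); k2 = f(t_n + h/2, u_n + (h/2)·k1); u_{n+1} = u_n + h·k2.
t=-0.600000, u=0.900000:
  k1 = f(-0.600000, 0.900000) = 2.395000
  k2 = f(-0.485000, 1.175425) = 2.860284
  u ← 0.900000 + 0.23·2.860284 = 1.557865
u(-0.37) ≈ 1.5579

1.5579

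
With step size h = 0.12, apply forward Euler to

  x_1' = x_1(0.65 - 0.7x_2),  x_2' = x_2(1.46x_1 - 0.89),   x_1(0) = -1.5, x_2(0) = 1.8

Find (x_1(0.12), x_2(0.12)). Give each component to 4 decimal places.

Euler on (x_1,x_2): x_1_{n+1} = x_1_n + h·x_1', x_2_{n+1} = x_2_n + h·x_2'.
0.000000: (-1.500000, 1.800000); f=(0.915000, -5.544000) → (-1.390200, 1.134720)
(x_1(0.12), x_2(0.12)) ≈ (-1.3902, 1.1347)

-1.3902, 1.1347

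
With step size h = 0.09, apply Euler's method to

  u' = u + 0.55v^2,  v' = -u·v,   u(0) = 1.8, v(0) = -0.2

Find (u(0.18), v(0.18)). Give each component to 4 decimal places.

Euler on (u,v): u_{n+1} = u_n + h·u', v_{n+1} = v_n + h·v'.
0.000000: (1.800000, -0.200000); f=(1.822000, 0.360000) → (1.963980, -0.167600)
0.090000: (1.963980, -0.167600); f=(1.979429, 0.329163) → (2.142129, -0.137975)
(u(0.18), v(0.18)) ≈ (2.1421, -0.1380)

2.1421, -0.1380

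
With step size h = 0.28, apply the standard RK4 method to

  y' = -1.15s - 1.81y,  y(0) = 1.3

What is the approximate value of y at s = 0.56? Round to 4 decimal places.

RK4: k1 = f(s_n, y_n); k2 = f(s_n + h/2, y_n + (h/2)·k1); k3 = f(s_n + h/2, y_n + (h/2)·k2); k4 = f(s_n + h, y_n + h·k3); y_{n+1} = y_n + (h/6)·(k1 + 2k2 + 2k3 + k4).
s=0.000000, y=1.300000:
  k1 = f(0.000000, 1.300000) = -2.353000
  k2 = f(0.140000, 0.970580) = -1.917750
  k3 = f(0.140000, 1.031515) = -2.028042
  k4 = f(0.280000, 0.732148) = -1.647188
  y ← 1.300000 + (0.28/6)·(k1 + 2k2 + 2k3 + k4) = 0.745051
s=0.280000, y=0.745051:
  k1 = f(0.280000, 0.745051) = -1.670542
  k2 = f(0.420000, 0.511175) = -1.408226
  k3 = f(0.420000, 0.547899) = -1.474697
  k4 = f(0.560000, 0.332135) = -1.245165
  y ← 0.745051 + (0.28/6)·(k1 + 2k2 + 2k3 + k4) = 0.339911
y(0.56) ≈ 0.3399

0.3399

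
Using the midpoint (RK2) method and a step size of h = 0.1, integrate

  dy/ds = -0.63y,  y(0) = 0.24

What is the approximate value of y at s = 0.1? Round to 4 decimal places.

0.2254

Midpoint: k1 = f(s_n, y_n); k2 = f(s_n + h/2, y_n + (h/2)·k1); y_{n+1} = y_n + h·k2.
s=0.000000, y=0.240000:
  k1 = f(0.000000, 0.240000) = -0.151200
  k2 = f(0.050000, 0.232440) = -0.146437
  y ← 0.240000 + 0.1·(-0.146437) = 0.225356
y(0.1) ≈ 0.2254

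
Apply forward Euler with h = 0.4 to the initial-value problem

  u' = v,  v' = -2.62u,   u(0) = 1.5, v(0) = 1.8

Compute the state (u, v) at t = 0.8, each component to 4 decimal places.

2.3112, -2.0986

Euler on (u,v): u_{n+1} = u_n + h·u', v_{n+1} = v_n + h·v'.
0.000000: (1.500000, 1.800000); f=(1.800000, -3.930000) → (2.220000, 0.228000)
0.400000: (2.220000, 0.228000); f=(0.228000, -5.816400) → (2.311200, -2.098560)
(u(0.8), v(0.8)) ≈ (2.3112, -2.0986)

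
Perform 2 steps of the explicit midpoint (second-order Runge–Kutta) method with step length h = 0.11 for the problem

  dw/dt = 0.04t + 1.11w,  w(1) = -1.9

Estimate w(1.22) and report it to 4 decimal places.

-2.4132

Midpoint: k1 = f(t_n, w_n); k2 = f(t_n + h/2, w_n + (h/2)·k1); w_{n+1} = w_n + h·k2.
t=1.000000, w=-1.900000:
  k1 = f(1.000000, -1.900000) = -2.069000
  k2 = f(1.055000, -2.013795) = -2.193112
  w ← -1.900000 + 0.11·(-2.193112) = -2.141242
t=1.110000, w=-2.141242:
  k1 = f(1.110000, -2.141242) = -2.332379
  k2 = f(1.165000, -2.269523) = -2.472571
  w ← -2.141242 + 0.11·(-2.472571) = -2.413225
w(1.22) ≈ -2.4132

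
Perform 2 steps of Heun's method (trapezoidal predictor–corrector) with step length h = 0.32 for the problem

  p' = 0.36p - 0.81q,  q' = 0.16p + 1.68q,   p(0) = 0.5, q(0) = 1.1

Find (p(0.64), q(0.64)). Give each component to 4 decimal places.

Heun on (p,q): k1 = f(t_n, state_n); k2 = f(t_n + h, state_n + h·k1); state_{n+1} = state_n + (h/2)·(k1 + k2).
0.000000: (0.500000, 1.100000)
  k1 = (-0.711000, 1.928000)
  predictor → (0.272480, 1.716960)
  k2 = (-1.292645, 2.928090)
  → (0.179417, 1.876974)
0.320000: (0.179417, 1.876974)
  k1 = (-1.455759, 3.182024)
  predictor → (-0.286426, 2.895222)
  k2 = (-2.448243, 4.818145)
  → (-0.445224, 3.157001)
(p(0.64), q(0.64)) ≈ (-0.4452, 3.1570)

-0.4452, 3.1570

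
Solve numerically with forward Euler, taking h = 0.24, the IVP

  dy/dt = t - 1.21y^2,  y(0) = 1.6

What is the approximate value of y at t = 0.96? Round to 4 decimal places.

0.7146

Euler: y_{n+1} = y_n + h·f(t_n, y_n).
t=0.000000, y=1.600000: f=-3.097600 → y ← 1.600000 + 0.24·(-3.097600) = 0.856576
t=0.240000, y=0.856576: f=-0.647804 → y ← 0.856576 + 0.24·(-0.647804) = 0.701103
t=0.480000, y=0.701103: f=-0.114770 → y ← 0.701103 + 0.24·(-0.114770) = 0.673558
t=0.720000, y=0.673558: f=0.171046 → y ← 0.673558 + 0.24·0.171046 = 0.714609
y(0.96) ≈ 0.7146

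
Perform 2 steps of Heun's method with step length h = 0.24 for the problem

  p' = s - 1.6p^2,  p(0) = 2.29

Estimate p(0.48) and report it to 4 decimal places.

Heun: k1 = f(s_n, p_n); k2 = f(s_n + h, p_n + h·k1); p_{n+1} = p_n + (h/2)·(k1 + k2).
s=0.000000, p=2.290000:
  k1 = f(0.000000, 2.290000) = -8.390560
  k2 = f(0.240000, 0.276266) = 0.117884
  p ← 2.290000 + (0.24/2)·(-8.390560 + 0.117884) = 1.297279
s=0.240000, p=1.297279:
  k1 = f(0.240000, 1.297279) = -2.452692
  k2 = f(0.480000, 0.708633) = -0.323457
  p ← 1.297279 + (0.24/2)·(-2.452692 + (-0.323457)) = 0.964141
p(0.48) ≈ 0.9641

0.9641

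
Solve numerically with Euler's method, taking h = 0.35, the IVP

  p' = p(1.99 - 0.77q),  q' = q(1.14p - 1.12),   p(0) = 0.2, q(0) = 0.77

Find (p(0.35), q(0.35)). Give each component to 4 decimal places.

0.2978, 0.5296

Euler on (p,q): p_{n+1} = p_n + h·p', q_{n+1} = q_n + h·q'.
0.000000: (0.200000, 0.770000); f=(0.279420, -0.686840) → (0.297797, 0.529606)
(p(0.35), q(0.35)) ≈ (0.2978, 0.5296)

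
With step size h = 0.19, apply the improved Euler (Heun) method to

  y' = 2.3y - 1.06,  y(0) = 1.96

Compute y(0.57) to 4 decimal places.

Heun: k1 = f(t_n, y_n); k2 = f(t_n + h, y_n + h·k1); y_{n+1} = y_n + (h/2)·(k1 + k2).
t=0.000000, y=1.960000:
  k1 = f(0.000000, 1.960000) = 3.448000
  k2 = f(0.190000, 2.615120) = 4.954776
  y ← 1.960000 + (0.19/2)·(3.448000 + 4.954776) = 2.758264
t=0.190000, y=2.758264:
  k1 = f(0.190000, 2.758264) = 5.284007
  k2 = f(0.380000, 3.762225) = 7.593117
  y ← 2.758264 + (0.19/2)·(5.284007 + 7.593117) = 3.981590
t=0.380000, y=3.981590:
  k1 = f(0.380000, 3.981590) = 8.097658
  k2 = f(0.570000, 5.520146) = 11.636335
  y ← 3.981590 + (0.19/2)·(8.097658 + 11.636335) = 5.856320
y(0.57) ≈ 5.8563

5.8563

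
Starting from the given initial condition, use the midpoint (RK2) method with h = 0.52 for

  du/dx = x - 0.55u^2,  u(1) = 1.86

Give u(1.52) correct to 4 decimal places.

Midpoint: k1 = f(x_n, u_n); k2 = f(x_n + h/2, u_n + (h/2)·k1); u_{n+1} = u_n + h·k2.
x=1.000000, u=1.860000:
  k1 = f(1.000000, 1.860000) = -0.902780
  k2 = f(1.260000, 1.625277) = -0.192839
  u ← 1.860000 + 0.52·(-0.192839) = 1.759724
u(1.52) ≈ 1.7597

1.7597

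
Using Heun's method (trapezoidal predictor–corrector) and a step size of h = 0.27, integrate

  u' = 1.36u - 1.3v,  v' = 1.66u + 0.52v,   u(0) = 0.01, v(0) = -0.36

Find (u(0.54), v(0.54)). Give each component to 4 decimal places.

0.4005, -0.3107

Heun on (u,v): k1 = f(s_n, state_n); k2 = f(s_n + h, state_n + h·k1); state_{n+1} = state_n + (h/2)·(k1 + k2).
0.000000: (0.010000, -0.360000)
  k1 = (0.481600, -0.170600)
  predictor → (0.140032, -0.406062)
  k2 = (0.718324, 0.021301)
  → (0.171990, -0.380155)
0.270000: (0.171990, -0.380155)
  k1 = (0.728108, 0.087822)
  predictor → (0.368579, -0.356443)
  k2 = (0.964644, 0.426490)
  → (0.400511, -0.310723)
(u(0.54), v(0.54)) ≈ (0.4005, -0.3107)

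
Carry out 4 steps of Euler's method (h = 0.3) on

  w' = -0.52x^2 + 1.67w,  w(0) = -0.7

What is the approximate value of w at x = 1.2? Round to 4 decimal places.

-3.7955

Euler: w_{n+1} = w_n + h·f(x_n, w_n).
x=0.000000, w=-0.700000: f=-1.169000 → w ← -0.700000 + 0.3·(-1.169000) = -1.050700
x=0.300000, w=-1.050700: f=-1.801469 → w ← -1.050700 + 0.3·(-1.801469) = -1.591141
x=0.600000, w=-1.591141: f=-2.844405 → w ← -1.591141 + 0.3·(-2.844405) = -2.444462
x=0.900000, w=-2.444462: f=-4.503452 → w ← -2.444462 + 0.3·(-4.503452) = -3.795498
w(1.2) ≈ -3.7955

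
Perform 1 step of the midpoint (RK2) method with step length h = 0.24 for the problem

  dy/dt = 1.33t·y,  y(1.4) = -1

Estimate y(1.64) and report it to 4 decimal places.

-1.5936

Midpoint: k1 = f(t_n, y_n); k2 = f(t_n + h/2, y_n + (h/2)·k1); y_{n+1} = y_n + h·k2.
t=1.400000, y=-1.000000:
  k1 = f(1.400000, -1.000000) = -1.862000
  k2 = f(1.520000, -1.223440) = -2.473306
  y ← -1.000000 + 0.24·(-2.473306) = -1.593594
y(1.64) ≈ -1.5936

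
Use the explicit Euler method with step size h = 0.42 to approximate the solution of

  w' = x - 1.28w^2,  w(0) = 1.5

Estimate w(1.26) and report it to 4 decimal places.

0.6788

Euler: w_{n+1} = w_n + h·f(x_n, w_n).
x=0.000000, w=1.500000: f=-2.880000 → w ← 1.500000 + 0.42·(-2.880000) = 0.290400
x=0.420000, w=0.290400: f=0.312055 → w ← 0.290400 + 0.42·0.312055 = 0.421463
x=0.840000, w=0.421463: f=0.612632 → w ← 0.421463 + 0.42·0.612632 = 0.678769
w(1.26) ≈ 0.6788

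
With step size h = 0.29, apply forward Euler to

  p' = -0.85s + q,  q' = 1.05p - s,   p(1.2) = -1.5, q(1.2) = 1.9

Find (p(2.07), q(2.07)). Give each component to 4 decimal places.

-1.6508, -0.6263

Euler on (p,q): p_{n+1} = p_n + h·p', q_{n+1} = q_n + h·q'.
1.200000: (-1.500000, 1.900000); f=(0.880000, -2.775000) → (-1.244800, 1.095250)
1.490000: (-1.244800, 1.095250); f=(-0.171250, -2.797040) → (-1.294463, 0.284108)
1.780000: (-1.294463, 0.284108); f=(-1.228892, -3.139186) → (-1.650841, -0.626255)
(p(2.07), q(2.07)) ≈ (-1.6508, -0.6263)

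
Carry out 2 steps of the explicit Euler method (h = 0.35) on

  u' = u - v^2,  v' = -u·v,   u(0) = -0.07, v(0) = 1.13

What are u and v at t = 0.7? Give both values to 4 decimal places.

Euler on (u,v): u_{n+1} = u_n + h·u', v_{n+1} = v_n + h·v'.
0.000000: (-0.070000, 1.130000); f=(-1.346900, 0.079100) → (-0.541415, 1.157685)
0.350000: (-0.541415, 1.157685); f=(-1.881650, 0.626788) → (-1.199992, 1.377061)
(u(0.7), v(0.7)) ≈ (-1.2000, 1.3771)

-1.2000, 1.3771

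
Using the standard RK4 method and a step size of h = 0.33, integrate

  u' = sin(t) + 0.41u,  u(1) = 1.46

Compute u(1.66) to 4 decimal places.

RK4: k1 = f(t_n, u_n); k2 = f(t_n + h/2, u_n + (h/2)·k1); k3 = f(t_n + h/2, u_n + (h/2)·k2); k4 = f(t_n + h, u_n + h·k3); u_{n+1} = u_n + (h/6)·(k1 + 2k2 + 2k3 + k4).
t=1.000000, u=1.460000:
  k1 = f(1.000000, 1.460000) = 1.440071
  k2 = f(1.165000, 1.697612) = 1.614809
  k3 = f(1.165000, 1.726444) = 1.626630
  k4 = f(1.330000, 1.996788) = 1.789831
  u ← 1.460000 + (0.33/6)·(k1 + 2k2 + 2k3 + k4) = 1.994203
t=1.330000, u=1.994203:
  k1 = f(1.330000, 1.994203) = 1.788772
  k2 = f(1.495000, 2.289350) = 1.935762
  k3 = f(1.495000, 2.313604) = 1.945706
  k4 = f(1.660000, 2.636286) = 2.076901
  u ← 1.994203 + (0.33/6)·(k1 + 2k2 + 2k3 + k4) = 2.633777
u(1.66) ≈ 2.6338

2.6338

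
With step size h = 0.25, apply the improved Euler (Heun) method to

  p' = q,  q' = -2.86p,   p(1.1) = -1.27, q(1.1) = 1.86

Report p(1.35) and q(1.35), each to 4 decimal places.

Heun on (p,q): k1 = f(t_n, state_n); k2 = f(t_n + h, state_n + h·k1); state_{n+1} = state_n + (h/2)·(k1 + k2).
1.100000: (-1.270000, 1.860000)
  k1 = (1.860000, 3.632200)
  predictor → (-0.805000, 2.768050)
  k2 = (2.768050, 2.302300)
  → (-0.691494, 2.601813)
(p(1.35), q(1.35)) ≈ (-0.6915, 2.6018)

-0.6915, 2.6018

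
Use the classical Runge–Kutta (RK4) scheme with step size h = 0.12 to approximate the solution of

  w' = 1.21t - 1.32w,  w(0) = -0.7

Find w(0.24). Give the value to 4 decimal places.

RK4: k1 = f(t_n, w_n); k2 = f(t_n + h/2, w_n + (h/2)·k1); k3 = f(t_n + h/2, w_n + (h/2)·k2); k4 = f(t_n + h, w_n + h·k3); w_{n+1} = w_n + (h/6)·(k1 + 2k2 + 2k3 + k4).
t=0.000000, w=-0.700000:
  k1 = f(0.000000, -0.700000) = 0.924000
  k2 = f(0.060000, -0.644560) = 0.923419
  k3 = f(0.060000, -0.644595) = 0.923465
  k4 = f(0.120000, -0.589184) = 0.922923
  w ← -0.700000 + (0.12/6)·(k1 + 2k2 + 2k3 + k4) = -0.589186
t=0.120000, w=-0.589186:
  k1 = f(0.120000, -0.589186) = 0.922926
  k2 = f(0.180000, -0.533811) = 0.922430
  k3 = f(0.180000, -0.533840) = 0.922469
  k4 = f(0.240000, -0.478490) = 0.922007
  w ← -0.589186 + (0.12/6)·(k1 + 2k2 + 2k3 + k4) = -0.478492
w(0.24) ≈ -0.4785

-0.4785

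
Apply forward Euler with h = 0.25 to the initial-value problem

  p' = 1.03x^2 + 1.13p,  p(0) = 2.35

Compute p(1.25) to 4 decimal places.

Euler: p_{n+1} = p_n + h·f(x_n, p_n).
x=0.000000, p=2.350000: f=2.655500 → p ← 2.350000 + 0.25·2.655500 = 3.013875
x=0.250000, p=3.013875: f=3.470054 → p ← 3.013875 + 0.25·3.470054 = 3.881388
x=0.500000, p=3.881388: f=4.643469 → p ← 3.881388 + 0.25·4.643469 = 5.042256
x=0.750000, p=5.042256: f=6.277124 → p ← 5.042256 + 0.25·6.277124 = 6.611537
x=1.000000, p=6.611537: f=8.501036 → p ← 6.611537 + 0.25·8.501036 = 8.736796
p(1.25) ≈ 8.7368

8.7368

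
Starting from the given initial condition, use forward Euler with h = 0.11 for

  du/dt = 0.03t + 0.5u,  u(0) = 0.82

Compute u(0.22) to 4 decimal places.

Euler: u_{n+1} = u_n + h·f(t_n, u_n).
t=0.000000, u=0.820000: f=0.410000 → u ← 0.820000 + 0.11·0.410000 = 0.865100
t=0.110000, u=0.865100: f=0.435850 → u ← 0.865100 + 0.11·0.435850 = 0.913044
u(0.22) ≈ 0.9130

0.9130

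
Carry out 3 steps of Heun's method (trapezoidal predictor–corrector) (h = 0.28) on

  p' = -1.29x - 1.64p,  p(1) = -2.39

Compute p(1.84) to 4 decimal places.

Heun: k1 = f(x_n, p_n); k2 = f(x_n + h, p_n + h·k1); p_{n+1} = p_n + (h/2)·(k1 + k2).
x=1.000000, p=-2.390000:
  k1 = f(1.000000, -2.390000) = 2.629600
  k2 = f(1.280000, -1.653712) = 1.060888
  p ← -2.390000 + (0.28/2)·(2.629600 + 1.060888) = -1.873332
x=1.280000, p=-1.873332:
  k1 = f(1.280000, -1.873332) = 1.421064
  k2 = f(1.560000, -1.475434) = 0.407311
  p ← -1.873332 + (0.28/2)·(1.421064 + 0.407311) = -1.617359
x=1.560000, p=-1.617359:
  k1 = f(1.560000, -1.617359) = 0.640069
  k2 = f(1.840000, -1.438140) = -0.015051
  p ← -1.617359 + (0.28/2)·(0.640069 + (-0.015051)) = -1.529857
p(1.84) ≈ -1.5299

-1.5299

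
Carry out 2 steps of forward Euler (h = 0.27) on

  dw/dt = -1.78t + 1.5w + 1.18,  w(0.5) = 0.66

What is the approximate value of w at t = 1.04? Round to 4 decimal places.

Euler: w_{n+1} = w_n + h·f(t_n, w_n).
t=0.500000, w=0.660000: f=1.280000 → w ← 0.660000 + 0.27·1.280000 = 1.005600
t=0.770000, w=1.005600: f=1.317800 → w ← 1.005600 + 0.27·1.317800 = 1.361406
w(1.04) ≈ 1.3614

1.3614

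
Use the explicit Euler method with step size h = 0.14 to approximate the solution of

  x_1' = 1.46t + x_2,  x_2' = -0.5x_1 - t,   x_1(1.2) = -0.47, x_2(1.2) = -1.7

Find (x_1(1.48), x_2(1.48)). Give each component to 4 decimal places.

Euler on (x_1,x_2): x_1_{n+1} = x_1_n + h·x_1', x_2_{n+1} = x_2_n + h·x_2'.
1.200000: (-0.470000, -1.700000); f=(0.052000, -0.965000) → (-0.462720, -1.835100)
1.340000: (-0.462720, -1.835100); f=(0.121300, -1.108640) → (-0.445738, -1.990310)
(x_1(1.48), x_2(1.48)) ≈ (-0.4457, -1.9903)

-0.4457, -1.9903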